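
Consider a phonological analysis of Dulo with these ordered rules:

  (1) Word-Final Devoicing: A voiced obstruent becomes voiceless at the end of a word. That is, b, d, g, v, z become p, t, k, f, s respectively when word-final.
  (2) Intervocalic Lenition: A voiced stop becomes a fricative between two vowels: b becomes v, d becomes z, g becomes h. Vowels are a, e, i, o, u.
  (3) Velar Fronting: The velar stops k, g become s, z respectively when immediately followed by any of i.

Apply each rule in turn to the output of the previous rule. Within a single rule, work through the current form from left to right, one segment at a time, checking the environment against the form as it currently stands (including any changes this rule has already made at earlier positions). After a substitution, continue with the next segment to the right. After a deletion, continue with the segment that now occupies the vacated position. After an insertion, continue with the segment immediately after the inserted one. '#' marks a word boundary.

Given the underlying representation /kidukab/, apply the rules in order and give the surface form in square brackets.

(1) Word-Final Devoicing: [kidukab] → [kidukap]
(2) Intervocalic Lenition: [kidukap] → [kizukap]
(3) Velar Fronting: [kizukap] → [sizukap]

[sizukap]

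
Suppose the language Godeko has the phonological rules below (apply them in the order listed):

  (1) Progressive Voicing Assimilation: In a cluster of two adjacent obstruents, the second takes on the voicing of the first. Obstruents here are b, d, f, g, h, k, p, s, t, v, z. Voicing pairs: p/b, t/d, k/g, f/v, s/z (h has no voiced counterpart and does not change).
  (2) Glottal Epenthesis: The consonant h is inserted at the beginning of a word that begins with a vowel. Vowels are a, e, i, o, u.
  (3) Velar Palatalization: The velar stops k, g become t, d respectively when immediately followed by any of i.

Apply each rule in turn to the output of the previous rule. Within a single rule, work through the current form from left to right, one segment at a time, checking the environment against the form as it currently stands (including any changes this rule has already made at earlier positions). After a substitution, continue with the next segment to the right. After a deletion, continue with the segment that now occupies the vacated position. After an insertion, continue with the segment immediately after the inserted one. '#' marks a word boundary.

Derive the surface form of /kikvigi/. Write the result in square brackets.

[tikfidi]

(1) Progressive Voicing Assimilation: [kikvigi] → [kikfigi]
(2) Glottal Epenthesis: no change — [kikfigi]
(3) Velar Palatalization: [kikfigi] → [tikfidi]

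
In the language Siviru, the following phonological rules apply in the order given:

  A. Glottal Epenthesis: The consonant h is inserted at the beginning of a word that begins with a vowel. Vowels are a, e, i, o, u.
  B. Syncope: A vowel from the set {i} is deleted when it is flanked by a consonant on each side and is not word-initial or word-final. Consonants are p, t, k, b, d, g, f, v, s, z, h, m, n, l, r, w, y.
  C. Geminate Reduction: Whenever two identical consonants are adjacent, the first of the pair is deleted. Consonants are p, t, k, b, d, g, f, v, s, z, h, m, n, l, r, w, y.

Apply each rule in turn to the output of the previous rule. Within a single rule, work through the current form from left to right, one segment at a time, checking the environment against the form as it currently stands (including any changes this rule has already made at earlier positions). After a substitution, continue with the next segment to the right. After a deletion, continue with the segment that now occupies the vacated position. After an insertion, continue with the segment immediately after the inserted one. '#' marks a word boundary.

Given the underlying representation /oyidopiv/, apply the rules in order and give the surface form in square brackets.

A Glottal Epenthesis: [oyidopiv] → [hoyidopiv]
B Syncope: [hoyidopiv] → [hoydopv]
C Geminate Reduction: no change — [hoydopv]

[hoydopv]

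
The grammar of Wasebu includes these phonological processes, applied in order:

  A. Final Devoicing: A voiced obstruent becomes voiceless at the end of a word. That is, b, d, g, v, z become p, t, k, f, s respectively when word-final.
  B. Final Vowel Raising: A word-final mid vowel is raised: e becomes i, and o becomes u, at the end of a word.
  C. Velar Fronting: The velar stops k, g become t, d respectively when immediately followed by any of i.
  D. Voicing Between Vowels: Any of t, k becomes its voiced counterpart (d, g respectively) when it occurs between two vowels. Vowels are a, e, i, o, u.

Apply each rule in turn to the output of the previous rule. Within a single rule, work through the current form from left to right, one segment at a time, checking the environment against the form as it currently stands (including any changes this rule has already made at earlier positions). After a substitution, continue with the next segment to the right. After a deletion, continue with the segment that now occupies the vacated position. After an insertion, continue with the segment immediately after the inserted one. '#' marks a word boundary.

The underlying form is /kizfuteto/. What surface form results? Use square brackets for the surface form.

[tizfudedu]

A Final Devoicing: no change — [kizfuteto]
B Final Vowel Raising: [kizfuteto] → [kizfutetu]
C Velar Fronting: [kizfutetu] → [tizfutetu]
D Voicing Between Vowels: [tizfutetu] → [tizfudedu]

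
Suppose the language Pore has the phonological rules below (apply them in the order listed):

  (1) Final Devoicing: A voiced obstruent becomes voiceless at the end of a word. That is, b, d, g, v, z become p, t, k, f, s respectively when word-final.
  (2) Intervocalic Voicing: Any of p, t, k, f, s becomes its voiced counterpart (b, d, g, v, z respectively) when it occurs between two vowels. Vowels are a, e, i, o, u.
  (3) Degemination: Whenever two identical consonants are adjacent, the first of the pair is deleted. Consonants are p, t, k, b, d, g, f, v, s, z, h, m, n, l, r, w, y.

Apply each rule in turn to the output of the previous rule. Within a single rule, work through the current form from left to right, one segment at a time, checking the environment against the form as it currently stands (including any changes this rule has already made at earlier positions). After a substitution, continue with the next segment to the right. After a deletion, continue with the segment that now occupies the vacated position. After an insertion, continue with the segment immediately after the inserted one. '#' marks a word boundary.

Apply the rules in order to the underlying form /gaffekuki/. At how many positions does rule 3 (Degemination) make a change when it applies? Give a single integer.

1

(1) Final Devoicing: no change — [gaffekuki]
(2) Intervocalic Voicing: [gaffekuki] → [gaffegugi]
(3) Degemination: [gaffegugi] → [gafegugi]
Rule 3 changed 1 position(s).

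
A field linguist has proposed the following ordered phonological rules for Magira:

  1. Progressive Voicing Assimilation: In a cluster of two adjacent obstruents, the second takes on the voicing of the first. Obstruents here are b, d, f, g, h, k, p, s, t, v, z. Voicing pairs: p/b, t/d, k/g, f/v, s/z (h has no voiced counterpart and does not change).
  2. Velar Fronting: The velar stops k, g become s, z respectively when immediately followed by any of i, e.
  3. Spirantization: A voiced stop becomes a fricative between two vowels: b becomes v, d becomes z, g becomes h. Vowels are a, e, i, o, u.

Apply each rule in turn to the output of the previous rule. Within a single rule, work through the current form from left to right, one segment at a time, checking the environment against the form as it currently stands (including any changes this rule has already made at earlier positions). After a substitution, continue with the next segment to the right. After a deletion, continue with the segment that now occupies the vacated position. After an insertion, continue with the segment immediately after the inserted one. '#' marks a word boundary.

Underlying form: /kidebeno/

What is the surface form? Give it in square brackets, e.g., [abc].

1 Progressive Voicing Assimilation: no change — [kidebeno]
2 Velar Fronting: [kidebeno] → [sidebeno]
3 Spirantization: [sidebeno] → [sizeveno]

[sizeveno]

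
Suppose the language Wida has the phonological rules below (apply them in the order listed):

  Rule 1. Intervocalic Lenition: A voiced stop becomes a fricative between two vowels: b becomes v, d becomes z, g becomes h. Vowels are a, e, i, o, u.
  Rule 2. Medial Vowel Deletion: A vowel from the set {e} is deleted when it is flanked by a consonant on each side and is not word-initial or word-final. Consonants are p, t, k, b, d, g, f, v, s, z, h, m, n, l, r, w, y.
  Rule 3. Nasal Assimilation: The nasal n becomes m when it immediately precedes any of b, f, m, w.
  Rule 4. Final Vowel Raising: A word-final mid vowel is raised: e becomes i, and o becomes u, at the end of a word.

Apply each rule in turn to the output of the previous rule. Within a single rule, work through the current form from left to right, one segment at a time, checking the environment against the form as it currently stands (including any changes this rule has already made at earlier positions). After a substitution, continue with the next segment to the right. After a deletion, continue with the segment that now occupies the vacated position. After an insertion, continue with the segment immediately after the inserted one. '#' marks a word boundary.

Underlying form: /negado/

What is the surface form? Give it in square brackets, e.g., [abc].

[nhazu]

Rule 1 Intervocalic Lenition: [negado] → [nehazo]
Rule 2 Medial Vowel Deletion: [nehazo] → [nhazo]
Rule 3 Nasal Assimilation: no change — [nhazo]
Rule 4 Final Vowel Raising: [nhazo] → [nhazu]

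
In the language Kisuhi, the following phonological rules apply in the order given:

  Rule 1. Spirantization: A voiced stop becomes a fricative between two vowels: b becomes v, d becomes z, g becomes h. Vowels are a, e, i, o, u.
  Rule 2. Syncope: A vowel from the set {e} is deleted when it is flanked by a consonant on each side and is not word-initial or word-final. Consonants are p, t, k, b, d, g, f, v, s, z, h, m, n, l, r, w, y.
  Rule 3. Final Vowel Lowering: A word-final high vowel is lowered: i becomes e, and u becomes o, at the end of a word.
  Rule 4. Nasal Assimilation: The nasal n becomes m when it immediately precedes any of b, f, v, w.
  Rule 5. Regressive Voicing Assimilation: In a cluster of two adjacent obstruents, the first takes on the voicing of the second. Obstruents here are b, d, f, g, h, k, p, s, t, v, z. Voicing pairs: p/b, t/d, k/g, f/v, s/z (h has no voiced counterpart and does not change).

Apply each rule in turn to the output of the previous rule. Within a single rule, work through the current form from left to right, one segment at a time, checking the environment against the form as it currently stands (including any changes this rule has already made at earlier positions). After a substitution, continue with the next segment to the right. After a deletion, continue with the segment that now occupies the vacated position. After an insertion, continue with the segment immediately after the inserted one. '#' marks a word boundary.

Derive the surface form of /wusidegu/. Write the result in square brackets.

Rule 1 Spirantization: [wusidegu] → [wusizehu]
Rule 2 Syncope: [wusizehu] → [wusizhu]
Rule 3 Final Vowel Lowering: [wusizhu] → [wusizho]
Rule 4 Nasal Assimilation: no change — [wusizho]
Rule 5 Regressive Voicing Assimilation: [wusizho] → [wusisho]

[wusisho]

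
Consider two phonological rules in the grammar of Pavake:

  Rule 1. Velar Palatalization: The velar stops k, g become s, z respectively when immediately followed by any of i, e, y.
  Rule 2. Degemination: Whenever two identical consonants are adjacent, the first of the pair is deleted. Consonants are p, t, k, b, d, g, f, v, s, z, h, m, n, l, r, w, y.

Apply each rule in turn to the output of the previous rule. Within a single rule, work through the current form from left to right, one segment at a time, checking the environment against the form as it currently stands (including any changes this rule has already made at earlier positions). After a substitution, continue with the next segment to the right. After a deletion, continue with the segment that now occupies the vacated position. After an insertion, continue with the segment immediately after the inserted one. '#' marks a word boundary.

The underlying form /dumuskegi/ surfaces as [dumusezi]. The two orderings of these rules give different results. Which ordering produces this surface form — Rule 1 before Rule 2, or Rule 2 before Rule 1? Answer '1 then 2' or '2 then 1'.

1 then 2

Order 1 then 2:
  1 Velar Palatalization: [dumuskegi] → [dumussezi]
  2 Degemination: [dumussezi] → [dumusezi]
  result: [dumusezi]
Order 2 then 1:
  2 Degemination: no change — [dumuskegi]
  1 Velar Palatalization: [dumuskegi] → [dumussezi]
  result: [dumussezi]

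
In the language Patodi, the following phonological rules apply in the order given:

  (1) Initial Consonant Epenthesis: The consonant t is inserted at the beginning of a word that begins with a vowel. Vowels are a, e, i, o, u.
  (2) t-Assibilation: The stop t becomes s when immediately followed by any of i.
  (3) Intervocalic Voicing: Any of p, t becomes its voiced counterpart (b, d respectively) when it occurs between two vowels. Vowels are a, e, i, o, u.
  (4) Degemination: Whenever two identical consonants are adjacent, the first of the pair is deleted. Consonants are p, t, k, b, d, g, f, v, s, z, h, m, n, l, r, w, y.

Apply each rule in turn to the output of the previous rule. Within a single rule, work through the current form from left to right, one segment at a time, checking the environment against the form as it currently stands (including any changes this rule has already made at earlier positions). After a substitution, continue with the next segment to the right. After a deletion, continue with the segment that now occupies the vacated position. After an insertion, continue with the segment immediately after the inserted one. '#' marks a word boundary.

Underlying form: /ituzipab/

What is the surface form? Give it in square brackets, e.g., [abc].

(1) Initial Consonant Epenthesis: [ituzipab] → [tituzipab]
(2) t-Assibilation: [tituzipab] → [situzipab]
(3) Intervocalic Voicing: [situzipab] → [siduzibab]
(4) Degemination: no change — [siduzibab]

[siduzibab]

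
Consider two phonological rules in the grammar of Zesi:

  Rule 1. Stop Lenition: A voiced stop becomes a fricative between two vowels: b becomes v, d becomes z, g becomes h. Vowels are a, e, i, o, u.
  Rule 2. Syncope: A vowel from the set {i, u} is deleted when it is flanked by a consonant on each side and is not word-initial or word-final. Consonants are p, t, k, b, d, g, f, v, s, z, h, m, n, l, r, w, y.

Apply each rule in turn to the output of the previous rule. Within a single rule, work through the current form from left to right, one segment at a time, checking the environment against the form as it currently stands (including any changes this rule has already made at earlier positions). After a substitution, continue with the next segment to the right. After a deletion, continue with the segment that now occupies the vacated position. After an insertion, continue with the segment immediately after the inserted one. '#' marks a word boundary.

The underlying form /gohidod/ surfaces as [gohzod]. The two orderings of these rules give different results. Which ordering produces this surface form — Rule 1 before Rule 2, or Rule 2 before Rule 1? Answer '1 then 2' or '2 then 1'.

Order 1 then 2:
  1 Stop Lenition: [gohidod] → [gohizod]
  2 Syncope: [gohizod] → [gohzod]
  result: [gohzod]
Order 2 then 1:
  2 Syncope: [gohidod] → [gohdod]
  1 Stop Lenition: no change — [gohdod]
  result: [gohdod]

1 then 2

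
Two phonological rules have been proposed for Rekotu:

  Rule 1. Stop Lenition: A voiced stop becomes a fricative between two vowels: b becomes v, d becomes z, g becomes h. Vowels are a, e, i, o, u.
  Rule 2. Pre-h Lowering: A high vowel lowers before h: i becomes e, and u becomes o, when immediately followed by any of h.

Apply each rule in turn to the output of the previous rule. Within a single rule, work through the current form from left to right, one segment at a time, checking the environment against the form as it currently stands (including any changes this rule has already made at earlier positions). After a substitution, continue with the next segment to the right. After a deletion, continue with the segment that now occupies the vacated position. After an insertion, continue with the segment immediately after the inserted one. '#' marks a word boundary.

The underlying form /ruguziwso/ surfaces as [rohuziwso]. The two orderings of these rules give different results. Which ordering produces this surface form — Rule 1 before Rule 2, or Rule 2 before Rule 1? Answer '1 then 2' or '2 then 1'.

1 then 2

Order 1 then 2:
  1 Stop Lenition: [ruguziwso] → [ruhuziwso]
  2 Pre-h Lowering: [ruhuziwso] → [rohuziwso]
  result: [rohuziwso]
Order 2 then 1:
  2 Pre-h Lowering: no change — [ruguziwso]
  1 Stop Lenition: [ruguziwso] → [ruhuziwso]
  result: [ruhuziwso]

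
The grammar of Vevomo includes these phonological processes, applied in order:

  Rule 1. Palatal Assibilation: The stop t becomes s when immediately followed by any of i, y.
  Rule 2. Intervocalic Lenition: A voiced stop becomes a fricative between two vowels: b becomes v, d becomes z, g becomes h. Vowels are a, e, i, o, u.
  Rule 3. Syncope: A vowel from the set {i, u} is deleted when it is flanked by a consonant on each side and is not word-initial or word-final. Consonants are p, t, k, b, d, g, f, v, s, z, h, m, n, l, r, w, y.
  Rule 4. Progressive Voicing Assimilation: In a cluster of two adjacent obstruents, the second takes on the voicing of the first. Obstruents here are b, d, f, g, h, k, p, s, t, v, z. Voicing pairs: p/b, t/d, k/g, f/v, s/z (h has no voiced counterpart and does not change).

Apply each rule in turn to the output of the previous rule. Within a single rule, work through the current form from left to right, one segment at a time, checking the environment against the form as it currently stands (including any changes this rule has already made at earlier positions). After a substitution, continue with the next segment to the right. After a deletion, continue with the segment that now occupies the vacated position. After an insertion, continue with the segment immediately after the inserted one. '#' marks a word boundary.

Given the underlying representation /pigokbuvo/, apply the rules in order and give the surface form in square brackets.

Rule 1 Palatal Assibilation: no change — [pigokbuvo]
Rule 2 Intervocalic Lenition: [pigokbuvo] → [pihokbuvo]
Rule 3 Syncope: [pihokbuvo] → [phokbvo]
Rule 4 Progressive Voicing Assimilation: [phokbvo] → [phokpfo]

[phokpfo]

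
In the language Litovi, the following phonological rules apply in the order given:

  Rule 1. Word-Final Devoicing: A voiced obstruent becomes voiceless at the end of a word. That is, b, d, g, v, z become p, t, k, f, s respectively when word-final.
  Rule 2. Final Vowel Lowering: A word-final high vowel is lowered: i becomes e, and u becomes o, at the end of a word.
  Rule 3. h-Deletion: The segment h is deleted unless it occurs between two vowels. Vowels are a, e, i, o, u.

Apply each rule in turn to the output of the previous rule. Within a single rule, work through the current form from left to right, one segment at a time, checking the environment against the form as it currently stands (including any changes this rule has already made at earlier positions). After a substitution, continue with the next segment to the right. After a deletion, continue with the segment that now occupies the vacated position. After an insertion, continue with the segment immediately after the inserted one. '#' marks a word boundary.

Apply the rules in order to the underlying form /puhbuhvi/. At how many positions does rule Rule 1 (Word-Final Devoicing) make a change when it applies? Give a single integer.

Rule 1 Word-Final Devoicing: no change — [puhbuhvi]
Rule 2 Final Vowel Lowering: [puhbuhvi] → [puhbuhve]
Rule 3 h-Deletion: [puhbuhve] → [pubuve]
Rule Rule 1 changed 0 position(s).

0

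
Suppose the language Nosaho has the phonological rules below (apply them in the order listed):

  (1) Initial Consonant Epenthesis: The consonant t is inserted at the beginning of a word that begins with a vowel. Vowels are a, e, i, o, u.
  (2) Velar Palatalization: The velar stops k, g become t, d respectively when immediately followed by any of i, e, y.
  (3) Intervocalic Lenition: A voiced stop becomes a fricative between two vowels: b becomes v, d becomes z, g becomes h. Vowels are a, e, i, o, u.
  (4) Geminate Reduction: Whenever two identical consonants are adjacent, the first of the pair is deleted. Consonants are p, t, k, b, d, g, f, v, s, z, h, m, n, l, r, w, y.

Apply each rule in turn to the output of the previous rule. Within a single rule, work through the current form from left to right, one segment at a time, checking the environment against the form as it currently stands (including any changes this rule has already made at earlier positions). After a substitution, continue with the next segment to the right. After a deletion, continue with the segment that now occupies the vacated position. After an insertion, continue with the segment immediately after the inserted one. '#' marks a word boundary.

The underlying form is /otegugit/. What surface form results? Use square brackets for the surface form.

(1) Initial Consonant Epenthesis: [otegugit] → [totegugit]
(2) Velar Palatalization: [totegugit] → [totegudit]
(3) Intervocalic Lenition: [totegudit] → [totehuzit]
(4) Geminate Reduction: no change — [totehuzit]

[totehuzit]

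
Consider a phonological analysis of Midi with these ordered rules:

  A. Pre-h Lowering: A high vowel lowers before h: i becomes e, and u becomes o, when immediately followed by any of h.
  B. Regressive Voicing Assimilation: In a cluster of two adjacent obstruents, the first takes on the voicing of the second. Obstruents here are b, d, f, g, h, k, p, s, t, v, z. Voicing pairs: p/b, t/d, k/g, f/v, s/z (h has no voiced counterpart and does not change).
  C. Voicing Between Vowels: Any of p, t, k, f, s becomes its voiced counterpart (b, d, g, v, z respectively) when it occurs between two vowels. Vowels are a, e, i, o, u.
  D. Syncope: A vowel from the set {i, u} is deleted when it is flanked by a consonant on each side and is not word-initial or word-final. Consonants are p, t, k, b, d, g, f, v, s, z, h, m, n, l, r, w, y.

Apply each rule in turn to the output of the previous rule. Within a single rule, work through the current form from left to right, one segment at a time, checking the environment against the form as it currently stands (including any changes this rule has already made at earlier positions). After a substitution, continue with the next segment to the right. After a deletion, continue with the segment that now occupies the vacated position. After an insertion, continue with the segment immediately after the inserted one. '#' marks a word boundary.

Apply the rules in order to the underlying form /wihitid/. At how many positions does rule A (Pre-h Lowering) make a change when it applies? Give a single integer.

A Pre-h Lowering: [wihitid] → [wehitid]
B Regressive Voicing Assimilation: no change — [wehitid]
C Voicing Between Vowels: [wehitid] → [wehidid]
D Syncope: [wehidid] → [wehdd]
Rule A changed 1 position(s).

1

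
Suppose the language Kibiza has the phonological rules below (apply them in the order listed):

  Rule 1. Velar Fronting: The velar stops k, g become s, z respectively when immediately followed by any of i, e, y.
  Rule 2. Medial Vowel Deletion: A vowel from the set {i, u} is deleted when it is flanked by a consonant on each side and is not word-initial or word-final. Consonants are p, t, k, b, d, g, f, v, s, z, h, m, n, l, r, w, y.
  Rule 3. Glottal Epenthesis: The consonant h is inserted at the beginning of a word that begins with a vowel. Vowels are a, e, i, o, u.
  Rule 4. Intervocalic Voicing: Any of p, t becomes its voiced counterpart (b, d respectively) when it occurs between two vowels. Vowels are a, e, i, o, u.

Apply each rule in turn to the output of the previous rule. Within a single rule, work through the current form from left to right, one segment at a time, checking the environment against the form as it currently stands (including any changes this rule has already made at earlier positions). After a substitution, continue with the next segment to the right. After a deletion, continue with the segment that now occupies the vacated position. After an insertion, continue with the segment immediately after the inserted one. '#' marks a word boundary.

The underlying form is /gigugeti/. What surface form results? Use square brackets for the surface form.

[zgzedi]

Rule 1 Velar Fronting: [gigugeti] → [ziguzeti]
Rule 2 Medial Vowel Deletion: [ziguzeti] → [zgzeti]
Rule 3 Glottal Epenthesis: no change — [zgzeti]
Rule 4 Intervocalic Voicing: [zgzeti] → [zgzedi]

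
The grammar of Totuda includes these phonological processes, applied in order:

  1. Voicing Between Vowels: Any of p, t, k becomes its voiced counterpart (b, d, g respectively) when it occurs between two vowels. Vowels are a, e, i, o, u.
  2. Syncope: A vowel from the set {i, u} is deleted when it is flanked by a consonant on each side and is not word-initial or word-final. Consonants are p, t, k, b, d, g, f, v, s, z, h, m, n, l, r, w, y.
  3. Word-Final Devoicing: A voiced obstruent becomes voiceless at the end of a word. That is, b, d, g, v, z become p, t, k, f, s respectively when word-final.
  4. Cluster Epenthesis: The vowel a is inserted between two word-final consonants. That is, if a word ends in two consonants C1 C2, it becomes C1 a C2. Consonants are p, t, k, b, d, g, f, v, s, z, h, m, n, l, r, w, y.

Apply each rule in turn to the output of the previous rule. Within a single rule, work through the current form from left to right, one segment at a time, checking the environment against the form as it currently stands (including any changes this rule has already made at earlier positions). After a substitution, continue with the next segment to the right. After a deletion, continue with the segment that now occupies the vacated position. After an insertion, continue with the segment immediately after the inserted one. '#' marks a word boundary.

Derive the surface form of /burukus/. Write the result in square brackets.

[brgas]

1 Voicing Between Vowels: [burukus] → [burugus]
2 Syncope: [burugus] → [brgs]
3 Word-Final Devoicing: no change — [brgs]
4 Cluster Epenthesis: [brgs] → [brgas]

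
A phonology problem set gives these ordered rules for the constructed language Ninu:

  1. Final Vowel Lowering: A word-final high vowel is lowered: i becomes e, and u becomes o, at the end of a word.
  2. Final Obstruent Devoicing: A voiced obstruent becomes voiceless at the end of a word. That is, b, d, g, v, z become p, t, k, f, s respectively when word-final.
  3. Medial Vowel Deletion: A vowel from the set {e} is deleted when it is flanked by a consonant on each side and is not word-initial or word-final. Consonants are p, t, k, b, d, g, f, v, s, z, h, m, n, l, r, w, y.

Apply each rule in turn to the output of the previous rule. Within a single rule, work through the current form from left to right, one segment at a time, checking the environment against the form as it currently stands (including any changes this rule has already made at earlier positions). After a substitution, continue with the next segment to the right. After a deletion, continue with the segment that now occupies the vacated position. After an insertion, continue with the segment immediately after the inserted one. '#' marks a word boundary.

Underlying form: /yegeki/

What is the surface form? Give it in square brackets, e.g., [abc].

1 Final Vowel Lowering: [yegeki] → [yegeke]
2 Final Obstruent Devoicing: no change — [yegeke]
3 Medial Vowel Deletion: [yegeke] → [ygke]

[ygke]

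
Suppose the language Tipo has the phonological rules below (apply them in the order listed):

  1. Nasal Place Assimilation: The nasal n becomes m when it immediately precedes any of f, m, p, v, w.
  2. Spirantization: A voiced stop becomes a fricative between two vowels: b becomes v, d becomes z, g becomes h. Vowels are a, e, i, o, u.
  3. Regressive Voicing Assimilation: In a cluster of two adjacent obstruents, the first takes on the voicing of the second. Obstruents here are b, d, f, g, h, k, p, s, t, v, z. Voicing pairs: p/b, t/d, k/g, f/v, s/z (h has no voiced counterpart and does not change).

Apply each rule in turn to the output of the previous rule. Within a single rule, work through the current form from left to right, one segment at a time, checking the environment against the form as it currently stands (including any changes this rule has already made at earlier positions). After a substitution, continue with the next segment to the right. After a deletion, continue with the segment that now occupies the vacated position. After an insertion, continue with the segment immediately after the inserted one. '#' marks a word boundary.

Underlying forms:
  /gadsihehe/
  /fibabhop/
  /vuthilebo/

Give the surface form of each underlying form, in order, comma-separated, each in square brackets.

[gatsihehe], [fivaphop], [vuthilevo]

/gadsihehe/:
  1 Nasal Place Assimilation: no change — [gadsihehe]
  2 Spirantization: no change — [gadsihehe]
  3 Regressive Voicing Assimilation: [gadsihehe] → [gatsihehe]
/fibabhop/:
  1 Nasal Place Assimilation: no change — [fibabhop]
  2 Spirantization: [fibabhop] → [fivabhop]
  3 Regressive Voicing Assimilation: [fivabhop] → [fivaphop]
/vuthilebo/:
  1 Nasal Place Assimilation: no change — [vuthilebo]
  2 Spirantization: [vuthilebo] → [vuthilevo]
  3 Regressive Voicing Assimilation: no change — [vuthilevo]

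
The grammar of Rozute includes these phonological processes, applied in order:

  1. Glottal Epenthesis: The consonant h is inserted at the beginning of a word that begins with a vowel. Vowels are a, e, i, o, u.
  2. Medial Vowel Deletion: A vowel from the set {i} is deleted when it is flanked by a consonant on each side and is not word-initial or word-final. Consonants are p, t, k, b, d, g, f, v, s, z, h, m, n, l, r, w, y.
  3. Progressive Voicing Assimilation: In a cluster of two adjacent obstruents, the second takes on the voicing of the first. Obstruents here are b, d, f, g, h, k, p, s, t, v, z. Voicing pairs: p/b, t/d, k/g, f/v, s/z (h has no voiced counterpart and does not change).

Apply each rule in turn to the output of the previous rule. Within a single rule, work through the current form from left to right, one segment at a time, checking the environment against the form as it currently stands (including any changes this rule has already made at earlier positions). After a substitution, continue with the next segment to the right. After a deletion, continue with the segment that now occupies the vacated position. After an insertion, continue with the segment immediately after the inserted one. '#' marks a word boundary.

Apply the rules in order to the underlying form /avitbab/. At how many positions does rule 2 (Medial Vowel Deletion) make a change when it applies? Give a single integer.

1 Glottal Epenthesis: [avitbab] → [havitbab]
2 Medial Vowel Deletion: [havitbab] → [havtbab]
3 Progressive Voicing Assimilation: [havtbab] → [havdbab]
Rule 2 changed 1 position(s).

1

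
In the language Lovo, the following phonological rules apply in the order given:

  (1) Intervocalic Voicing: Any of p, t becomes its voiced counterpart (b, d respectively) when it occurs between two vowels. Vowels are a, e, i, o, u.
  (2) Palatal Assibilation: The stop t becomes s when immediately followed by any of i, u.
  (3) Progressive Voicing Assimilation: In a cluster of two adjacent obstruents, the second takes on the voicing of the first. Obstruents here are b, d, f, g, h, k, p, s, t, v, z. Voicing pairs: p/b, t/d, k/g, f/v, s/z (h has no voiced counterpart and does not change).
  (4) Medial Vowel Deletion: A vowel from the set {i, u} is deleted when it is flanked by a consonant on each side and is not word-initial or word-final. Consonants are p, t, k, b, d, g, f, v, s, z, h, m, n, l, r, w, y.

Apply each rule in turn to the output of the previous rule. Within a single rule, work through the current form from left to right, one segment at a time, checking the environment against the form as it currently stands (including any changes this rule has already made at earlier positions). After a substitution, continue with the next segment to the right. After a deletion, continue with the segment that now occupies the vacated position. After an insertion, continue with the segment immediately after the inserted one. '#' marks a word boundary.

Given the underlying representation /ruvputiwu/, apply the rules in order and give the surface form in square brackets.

(1) Intervocalic Voicing: [ruvputiwu] → [ruvpudiwu]
(2) Palatal Assibilation: no change — [ruvpudiwu]
(3) Progressive Voicing Assimilation: [ruvpudiwu] → [ruvbudiwu]
(4) Medial Vowel Deletion: [ruvbudiwu] → [rvbdwu]

[rvbdwu]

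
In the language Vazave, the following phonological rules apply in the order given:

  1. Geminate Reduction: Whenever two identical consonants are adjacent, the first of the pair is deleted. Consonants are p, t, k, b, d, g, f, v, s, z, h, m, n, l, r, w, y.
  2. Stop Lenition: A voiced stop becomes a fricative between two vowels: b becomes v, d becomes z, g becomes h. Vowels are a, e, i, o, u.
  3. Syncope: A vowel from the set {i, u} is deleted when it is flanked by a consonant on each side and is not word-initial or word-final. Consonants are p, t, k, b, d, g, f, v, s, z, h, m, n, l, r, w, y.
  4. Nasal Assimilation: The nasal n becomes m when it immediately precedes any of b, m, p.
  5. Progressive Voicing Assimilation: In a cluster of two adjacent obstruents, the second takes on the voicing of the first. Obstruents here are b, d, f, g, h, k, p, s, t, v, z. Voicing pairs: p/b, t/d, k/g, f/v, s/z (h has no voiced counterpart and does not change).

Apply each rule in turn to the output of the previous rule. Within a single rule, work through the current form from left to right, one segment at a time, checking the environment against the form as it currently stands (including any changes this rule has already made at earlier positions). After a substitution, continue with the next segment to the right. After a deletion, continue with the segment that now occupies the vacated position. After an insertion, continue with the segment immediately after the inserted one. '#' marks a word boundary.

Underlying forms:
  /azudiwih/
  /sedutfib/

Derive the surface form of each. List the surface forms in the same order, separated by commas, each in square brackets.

[azzwh], [sezdvb]

/azudiwih/:
  1 Geminate Reduction: no change — [azudiwih]
  2 Stop Lenition: [azudiwih] → [azuziwih]
  3 Syncope: [azuziwih] → [azzwh]
  4 Nasal Assimilation: no change — [azzwh]
  5 Progressive Voicing Assimilation: no change — [azzwh]
/sedutfib/:
  1 Geminate Reduction: no change — [sedutfib]
  2 Stop Lenition: [sedutfib] → [sezutfib]
  3 Syncope: [sezutfib] → [seztfb]
  4 Nasal Assimilation: no change — [seztfb]
  5 Progressive Voicing Assimilation: [seztfb] → [sezdvb]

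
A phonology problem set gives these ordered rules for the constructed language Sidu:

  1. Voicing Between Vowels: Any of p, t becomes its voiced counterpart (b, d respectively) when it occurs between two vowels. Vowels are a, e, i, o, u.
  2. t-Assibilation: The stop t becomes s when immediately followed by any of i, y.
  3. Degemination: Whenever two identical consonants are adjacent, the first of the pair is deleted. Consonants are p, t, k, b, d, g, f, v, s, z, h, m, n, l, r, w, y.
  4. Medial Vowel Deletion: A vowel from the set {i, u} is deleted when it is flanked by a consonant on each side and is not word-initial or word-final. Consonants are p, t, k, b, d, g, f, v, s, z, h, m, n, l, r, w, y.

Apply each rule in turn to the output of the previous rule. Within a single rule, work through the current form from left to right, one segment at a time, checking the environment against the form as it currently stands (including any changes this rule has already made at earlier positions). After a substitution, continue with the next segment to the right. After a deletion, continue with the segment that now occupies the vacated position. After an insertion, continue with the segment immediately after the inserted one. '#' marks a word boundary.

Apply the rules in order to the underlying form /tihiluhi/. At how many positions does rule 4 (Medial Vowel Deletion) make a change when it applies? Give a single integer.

1 Voicing Between Vowels: no change — [tihiluhi]
2 t-Assibilation: [tihiluhi] → [sihiluhi]
3 Degemination: no change — [sihiluhi]
4 Medial Vowel Deletion: [sihiluhi] → [shlhi]
Rule 4 changed 3 position(s).

3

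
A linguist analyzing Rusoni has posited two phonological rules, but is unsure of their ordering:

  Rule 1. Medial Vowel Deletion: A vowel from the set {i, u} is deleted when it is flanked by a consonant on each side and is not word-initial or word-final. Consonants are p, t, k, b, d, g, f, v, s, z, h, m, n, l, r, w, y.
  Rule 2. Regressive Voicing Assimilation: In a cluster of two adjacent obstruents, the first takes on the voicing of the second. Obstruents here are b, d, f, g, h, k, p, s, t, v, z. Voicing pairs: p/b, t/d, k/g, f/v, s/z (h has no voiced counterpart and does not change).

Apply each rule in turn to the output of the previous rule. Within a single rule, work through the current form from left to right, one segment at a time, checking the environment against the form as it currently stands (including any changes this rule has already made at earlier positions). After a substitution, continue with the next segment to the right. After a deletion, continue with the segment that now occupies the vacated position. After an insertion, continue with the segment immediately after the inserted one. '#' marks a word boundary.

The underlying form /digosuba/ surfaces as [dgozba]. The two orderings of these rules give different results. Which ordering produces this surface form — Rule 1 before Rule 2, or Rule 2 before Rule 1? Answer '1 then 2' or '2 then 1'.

1 then 2

Order 1 then 2:
  1 Medial Vowel Deletion: [digosuba] → [dgosba]
  2 Regressive Voicing Assimilation: [dgosba] → [dgozba]
  result: [dgozba]
Order 2 then 1:
  2 Regressive Voicing Assimilation: no change — [digosuba]
  1 Medial Vowel Deletion: [digosuba] → [dgosba]
  result: [dgosba]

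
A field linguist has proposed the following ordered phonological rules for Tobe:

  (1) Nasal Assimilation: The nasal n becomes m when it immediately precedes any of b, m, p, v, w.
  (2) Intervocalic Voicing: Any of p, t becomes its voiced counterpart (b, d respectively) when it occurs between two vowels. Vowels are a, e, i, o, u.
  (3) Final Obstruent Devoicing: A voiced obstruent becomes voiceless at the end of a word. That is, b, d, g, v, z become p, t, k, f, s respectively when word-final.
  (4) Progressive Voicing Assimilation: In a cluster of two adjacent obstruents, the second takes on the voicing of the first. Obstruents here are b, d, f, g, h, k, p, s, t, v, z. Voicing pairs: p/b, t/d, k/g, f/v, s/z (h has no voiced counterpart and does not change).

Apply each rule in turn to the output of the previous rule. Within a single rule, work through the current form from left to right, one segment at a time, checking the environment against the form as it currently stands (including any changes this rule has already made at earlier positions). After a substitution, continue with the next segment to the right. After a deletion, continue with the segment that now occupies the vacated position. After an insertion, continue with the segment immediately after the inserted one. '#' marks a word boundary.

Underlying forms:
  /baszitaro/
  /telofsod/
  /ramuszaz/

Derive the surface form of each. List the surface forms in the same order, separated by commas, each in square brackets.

/baszitaro/:
  (1) Nasal Assimilation: no change — [baszitaro]
  (2) Intervocalic Voicing: [baszitaro] → [baszidaro]
  (3) Final Obstruent Devoicing: no change — [baszidaro]
  (4) Progressive Voicing Assimilation: [baszidaro] → [bassidaro]
/telofsod/:
  (1) Nasal Assimilation: no change — [telofsod]
  (2) Intervocalic Voicing: no change — [telofsod]
  (3) Final Obstruent Devoicing: [telofsod] → [telofsot]
  (4) Progressive Voicing Assimilation: no change — [telofsot]
/ramuszaz/:
  (1) Nasal Assimilation: no change — [ramuszaz]
  (2) Intervocalic Voicing: no change — [ramuszaz]
  (3) Final Obstruent Devoicing: [ramuszaz] → [ramuszas]
  (4) Progressive Voicing Assimilation: [ramuszas] → [ramussas]

[bassidaro], [telofsot], [ramussas]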